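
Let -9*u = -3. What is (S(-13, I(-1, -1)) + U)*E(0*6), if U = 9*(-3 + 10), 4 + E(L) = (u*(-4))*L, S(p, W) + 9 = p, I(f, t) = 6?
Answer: -164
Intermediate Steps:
u = ⅓ (u = -⅑*(-3) = ⅓ ≈ 0.33333)
S(p, W) = -9 + p
E(L) = -4 - 4*L/3 (E(L) = -4 + ((⅓)*(-4))*L = -4 - 4*L/3)
U = 63 (U = 9*7 = 63)
(S(-13, I(-1, -1)) + U)*E(0*6) = ((-9 - 13) + 63)*(-4 - 0*6) = (-22 + 63)*(-4 - 4/3*0) = 41*(-4 + 0) = 41*(-4) = -164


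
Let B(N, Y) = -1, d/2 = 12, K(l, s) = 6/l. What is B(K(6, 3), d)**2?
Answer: 1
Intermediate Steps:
d = 24 (d = 2*12 = 24)
B(K(6, 3), d)**2 = (-1)**2 = 1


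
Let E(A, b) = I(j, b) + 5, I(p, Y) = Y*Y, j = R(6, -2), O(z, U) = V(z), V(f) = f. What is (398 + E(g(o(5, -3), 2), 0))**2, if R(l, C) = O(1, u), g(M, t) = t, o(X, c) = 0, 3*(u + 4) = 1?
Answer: 162409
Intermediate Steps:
u = -11/3 (u = -4 + (1/3)*1 = -4 + 1/3 = -11/3 ≈ -3.6667)
O(z, U) = z
R(l, C) = 1
j = 1
I(p, Y) = Y**2
E(A, b) = 5 + b**2 (E(A, b) = b**2 + 5 = 5 + b**2)
(398 + E(g(o(5, -3), 2), 0))**2 = (398 + (5 + 0**2))**2 = (398 + (5 + 0))**2 = (398 + 5)**2 = 403**2 = 162409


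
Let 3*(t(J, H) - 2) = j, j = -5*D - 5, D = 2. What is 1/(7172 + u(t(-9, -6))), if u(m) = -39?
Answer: 1/7133 ≈ 0.00014019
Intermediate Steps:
j = -15 (j = -5*2 - 5 = -10 - 5 = -15)
t(J, H) = -3 (t(J, H) = 2 + (1/3)*(-15) = 2 - 5 = -3)
1/(7172 + u(t(-9, -6))) = 1/(7172 - 39) = 1/7133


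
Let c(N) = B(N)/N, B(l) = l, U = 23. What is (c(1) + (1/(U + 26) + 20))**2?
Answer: 1060900/2401 ≈ 441.86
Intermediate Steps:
c(N) = 1 (c(N) = N/N = 1)
(c(1) + (1/(U + 26) + 20))**2 = (1 + (1/(23 + 26) + 20))**2 = (1 + (1/49 + 20))**2 = (1 + 981/49)**2 = (1030/49)**2 = 1060900/2401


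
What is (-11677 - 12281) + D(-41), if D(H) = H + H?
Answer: -24040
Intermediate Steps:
D(H) = 2*H
(-11677 - 12281) + D(-41) = (-11677 - 12281) + 2*(-41) = -23958 - 82 = -24040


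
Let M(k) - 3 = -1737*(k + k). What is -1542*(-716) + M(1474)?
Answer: -4016601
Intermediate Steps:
M(k) = 3 - 3474*k (M(k) = 3 - 1737*(k + k) = 3 - 3474*k)
-1542*(-716) + M(1474) = -1542*(-716) + (3 - 3474*1474) = 1104072 + (3 - 5120676) = 1104072 - 5120673 = -4016601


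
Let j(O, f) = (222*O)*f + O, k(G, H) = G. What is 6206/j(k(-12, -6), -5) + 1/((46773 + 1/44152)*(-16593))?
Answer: 35443046162782285/76003232297381178 ≈ 0.46634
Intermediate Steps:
j(O, f) = O + 222*O*f (j(O, f) = 222*O*f + O = O + 222*O*f)
6206/j(k(-12, -6), -5) + 1/((46773 + 1/44152)*(-16593)) = 6206/((-12*(1 + 222*(-5)))) + 1/((46773 + 1/44152)*(-16593)) = 6206/((-12*(1 - 1110))) - 1/16593/(46773 + 1/44152) = 6206/((-12*(-1109))) - 1/16593/(2065121497/44152) = 6206/13308 + (44152/2065121497)*(-1/16593) = 6206*(1/13308) - 44152/34266560999721 = 3103/6654 - 44152/34266560999721 = 35443046162782285/76003232297381178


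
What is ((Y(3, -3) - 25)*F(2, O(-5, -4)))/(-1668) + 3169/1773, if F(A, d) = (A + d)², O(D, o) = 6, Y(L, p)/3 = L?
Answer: 591787/246447 ≈ 2.4013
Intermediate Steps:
Y(L, p) = 3*L
((Y(3, -3) - 25)*F(2, O(-5, -4)))/(-1668) + 3169/1773 = ((3*3 - 25)*(2 + 6)²)/(-1668) + 3169/1773 = ((9 - 25)*8²)*(-1/1668) + 3169*(1/1773) = -16*64*(-1/1668) + 3169/1773 = -1024*(-1/1668) + 3169/1773 = 256/417 + 3169/1773 = 591787/246447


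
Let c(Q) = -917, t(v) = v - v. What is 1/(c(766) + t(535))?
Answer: -1/917 ≈ -0.0010905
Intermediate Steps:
t(v) = 0
1/(c(766) + t(535)) = 1/(-917 + 0) = 1/(-917) = -1/917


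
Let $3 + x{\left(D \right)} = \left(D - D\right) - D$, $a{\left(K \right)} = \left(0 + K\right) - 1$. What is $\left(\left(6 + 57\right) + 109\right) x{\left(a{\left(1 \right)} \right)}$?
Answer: $-516$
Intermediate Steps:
$a{\left(K \right)} = -1 + K$ ($a{\left(K \right)} = K - 1 = -1 + K$)
$x{\left(D \right)} = -3 - D$ ($x{\left(D \right)} = -3 + \left(\left(D - D\right) - D\right) = -3 + \left(0 - D\right) = -3 - D$)
$\left(\left(6 + 57\right) + 109\right) x{\left(a{\left(1 \right)} \right)} = \left(\left(6 + 57\right) + 109\right) \left(-3 - \left(-1 + 1\right)\right) = \left(63 + 109\right) \left(-3 - 0\right) = 172 \left(-3 + 0\right) = 172 \left(-3\right) = -516$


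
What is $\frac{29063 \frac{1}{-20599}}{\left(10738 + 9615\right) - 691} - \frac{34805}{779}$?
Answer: $- \frac{14096658050167}{315508662102} \approx -44.679$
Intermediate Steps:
$\frac{29063 \frac{1}{-20599}}{\left(10738 + 9615\right) - 691} - \frac{34805}{779} = \frac{29063 \left(- \frac{1}{20599}\right)}{20353 - 691} - \frac{34805}{779} = - \frac{29063}{20599 \cdot 19662} - \frac{34805}{779} = \left(- \frac{29063}{20599}\right) \frac{1}{19662} - \frac{34805}{779} = - \frac{29063}{405017538} - \frac{34805}{779} = - \frac{14096658050167}{315508662102}$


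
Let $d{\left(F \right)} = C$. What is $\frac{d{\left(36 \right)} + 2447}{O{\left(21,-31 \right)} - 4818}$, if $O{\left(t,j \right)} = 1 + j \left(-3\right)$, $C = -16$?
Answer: $- \frac{2431}{4724} \approx -0.51461$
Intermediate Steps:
$O{\left(t,j \right)} = 1 - 3 j$
$d{\left(F \right)} = -16$
$\frac{d{\left(36 \right)} + 2447}{O{\left(21,-31 \right)} - 4818} = \frac{-16 + 2447}{\left(1 - -93\right) - 4818} = \frac{2431}{\left(1 + 93\right) - 4818} = \frac{2431}{94 - 4818} = \frac{2431}{-4724} = 2431 \left(- \frac{1}{4724}\right) = - \frac{2431}{4724}$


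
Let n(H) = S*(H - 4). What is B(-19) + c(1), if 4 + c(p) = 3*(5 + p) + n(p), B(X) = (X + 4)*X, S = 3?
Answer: 290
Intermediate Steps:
B(X) = X*(4 + X) (B(X) = (4 + X)*X = X*(4 + X))
n(H) = -12 + 3*H (n(H) = 3*(H - 4) = 3*(-4 + H) = -12 + 3*H)
c(p) = -1 + 6*p (c(p) = -4 + (3*(5 + p) + (-12 + 3*p)) = -4 + ((15 + 3*p) + (-12 + 3*p)) = -4 + (3 + 6*p) = -1 + 6*p)
B(-19) + c(1) = -19*(4 - 19) + (-1 + 6*1) = -19*(-15) + (-1 + 6) = 285 + 5 = 290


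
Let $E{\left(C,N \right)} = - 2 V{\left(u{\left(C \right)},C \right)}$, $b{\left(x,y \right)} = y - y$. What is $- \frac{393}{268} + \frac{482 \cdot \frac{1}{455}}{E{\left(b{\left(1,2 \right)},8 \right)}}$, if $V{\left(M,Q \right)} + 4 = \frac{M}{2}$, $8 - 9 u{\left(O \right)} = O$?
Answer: $- \frac{1285197}{975520} \approx -1.3174$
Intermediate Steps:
$u{\left(O \right)} = \frac{8}{9} - \frac{O}{9}$
$V{\left(M,Q \right)} = -4 + \frac{M}{2}$
$b{\left(x,y \right)} = 0$
$E{\left(C,N \right)} = \frac{64}{9} + \frac{C}{9}$ ($E{\left(C,N \right)} = - 2 \left(-4 + \frac{\frac{8}{9} - \frac{C}{9}}{2}\right) = - 2 \left(-4 - \left(- \frac{4}{9} + \frac{C}{18}\right)\right) = - 2 \left(- \frac{32}{9} - \frac{C}{18}\right) = \frac{64}{9} + \frac{C}{9}$)
$- \frac{393}{268} + \frac{482 \cdot \frac{1}{455}}{E{\left(b{\left(1,2 \right)},8 \right)}} = - \frac{393}{268} + \frac{482 \cdot \frac{1}{455}}{\frac{64}{9} + \frac{1}{9} \cdot 0} = \left(-393\right) \frac{1}{268} + \frac{482 \cdot \frac{1}{455}}{\frac{64}{9} + 0} = - \frac{393}{268} + \frac{482}{455 \cdot \frac{64}{9}} = - \frac{393}{268} + \frac{482}{455} \cdot \frac{9}{64} = - \frac{393}{268} + \frac{2169}{14560} = - \frac{1285197}{975520}$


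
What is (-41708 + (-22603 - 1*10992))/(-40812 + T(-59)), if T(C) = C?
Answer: 75303/40871 ≈ 1.8425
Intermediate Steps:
(-41708 + (-22603 - 1*10992))/(-40812 + T(-59)) = (-41708 + (-22603 - 1*10992))/(-40812 - 59) = (-41708 + (-22603 - 10992))/(-40871) = (-41708 - 33595)*(-1/40871) = -75303*(-1/40871) = 75303/40871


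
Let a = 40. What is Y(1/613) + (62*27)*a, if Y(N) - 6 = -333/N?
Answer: -137163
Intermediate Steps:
Y(N) = 6 - 333/N
Y(1/613) + (62*27)*a = (6 - 333/(1/613)) + (62*27)*40 = (6 - 333/1/613) + 1674*40 = (6 - 333*613) + 66960 = (6 - 204129) + 66960 = -204123 + 66960 = -137163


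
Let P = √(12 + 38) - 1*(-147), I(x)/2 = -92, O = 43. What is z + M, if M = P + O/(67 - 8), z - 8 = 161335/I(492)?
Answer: -7828173/10856 + 5*√2 ≈ -714.02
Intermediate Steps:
I(x) = -184 (I(x) = 2*(-92) = -184)
z = -159863/184 (z = 8 + 161335/(-184) = 8 + 161335*(-1/184) = 8 - 161335/184 = -159863/184 ≈ -868.82)
P = 147 + 5*√2 (P = √50 + 147 = 5*√2 + 147 = 147 + 5*√2 ≈ 154.07)
M = 8716/59 + 5*√2 (M = (147 + 5*√2) + 43/(67 - 8) = (147 + 5*√2) + 43/59 = 8716/59 + 5*√2 ≈ 154.80)
z + M = -159863/184 + (8716/59 + 5*√2) = -7828173/10856 + 5*√2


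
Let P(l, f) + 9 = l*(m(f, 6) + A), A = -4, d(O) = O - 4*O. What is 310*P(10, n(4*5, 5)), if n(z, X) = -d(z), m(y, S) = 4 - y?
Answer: -188790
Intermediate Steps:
d(O) = -3*O
n(z, X) = 3*z (n(z, X) = -(-3)*z = 3*z)
P(l, f) = -9 - f*l (P(l, f) = -9 + l*((4 - f) - 4) = -9 + l*(-f) = -9 - f*l)
310*P(10, n(4*5, 5)) = 310*(-9 - 1*3*(4*5)*10) = 310*(-9 - 1*3*20*10) = 310*(-9 - 1*60*10) = 310*(-9 - 600) = 310*(-609) = -188790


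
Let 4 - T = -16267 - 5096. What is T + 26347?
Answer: 47714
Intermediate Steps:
T = 21367 (T = 4 - (-16267 - 5096) = 4 - 1*(-21363) = 4 + 21363 = 21367)
T + 26347 = 21367 + 26347 = 47714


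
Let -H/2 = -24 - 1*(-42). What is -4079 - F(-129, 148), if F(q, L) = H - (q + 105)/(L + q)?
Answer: -76841/19 ≈ -4044.3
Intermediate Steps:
H = -36 (H = -2*(-24 - 1*(-42)) = -2*(-24 + 42) = -2*18 = -36)
F(q, L) = -36 - (105 + q)/(L + q) (F(q, L) = -36 - (q + 105)/(L + q) = -36 - (105 + q)/(L + q))
-4079 - F(-129, 148) = -4079 - (-105 - 37*(-129) - 36*148)/(148 - 129) = -4079 - (-105 + 4773 - 5328)/19 = -4079 - (-660)/19 = -4079 - 1*(-660/19) = -4079 + 660/19 = -76841/19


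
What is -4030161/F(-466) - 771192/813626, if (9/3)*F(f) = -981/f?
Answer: -254672441794010/44342617 ≈ -5.7433e+6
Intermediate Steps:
F(f) = -327/f (F(f) = (-981/f)/3 = -327/f)
-4030161/F(-466) - 771192/813626 = -4030161/((-327/(-466))) - 771192/813626 = -4030161/((-327*(-1/466))) - 771192*1/813626 = -4030161/327/466 - 385596/406813 = -4030161*466/327 - 385596/406813 = -626018342/109 - 385596/406813 = -254672441794010/44342617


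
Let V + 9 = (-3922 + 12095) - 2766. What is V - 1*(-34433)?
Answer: 39831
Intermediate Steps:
V = 5398 (V = -9 + ((-3922 + 12095) - 2766) = -9 + (8173 - 2766) = -9 + 5407 = 5398)
V - 1*(-34433) = 5398 - 1*(-34433) = 5398 + 34433 = 39831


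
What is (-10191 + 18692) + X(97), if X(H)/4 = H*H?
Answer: 46137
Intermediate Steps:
X(H) = 4*H**2 (X(H) = 4*(H*H) = 4*H**2)
(-10191 + 18692) + X(97) = (-10191 + 18692) + 4*97**2 = 8501 + 4*9409 = 8501 + 37636 = 46137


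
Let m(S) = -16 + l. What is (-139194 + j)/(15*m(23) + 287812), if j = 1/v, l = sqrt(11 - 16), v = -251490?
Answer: -5033358202384946/10398816792575205 + 35005899061*I*sqrt(5)/1386508905676694 ≈ -0.48403 + 5.6455e-5*I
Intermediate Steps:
l = I*sqrt(5) (l = sqrt(-5) = I*sqrt(5) ≈ 2.2361*I)
j = -1/251490 (j = 1/(-251490) = -1/251490 ≈ -3.9763e-6)
m(S) = -16 + I*sqrt(5)
(-139194 + j)/(15*m(23) + 287812) = (-139194 - 1/251490)/(15*(-16 + I*sqrt(5)) + 287812) = -35005899061/(251490*((-240 + 15*I*sqrt(5)) + 287812)) = -35005899061/(251490*(287572 + 15*I*sqrt(5)))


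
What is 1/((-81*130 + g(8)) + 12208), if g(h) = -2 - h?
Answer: 1/1668 ≈ 0.00059952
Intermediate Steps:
1/((-81*130 + g(8)) + 12208) = 1/((-81*130 + (-2 - 1*8)) + 12208) = 1/((-10530 + (-2 - 8)) + 12208) = 1/((-10530 - 10) + 12208) = 1/(-10540 + 12208) = 1/1668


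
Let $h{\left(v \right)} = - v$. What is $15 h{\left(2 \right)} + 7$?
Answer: $-23$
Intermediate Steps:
$15 h{\left(2 \right)} + 7 = 15 \left(\left(-1\right) 2\right) + 7 = 15 \left(-2\right) + 7 = -30 + 7 = -23$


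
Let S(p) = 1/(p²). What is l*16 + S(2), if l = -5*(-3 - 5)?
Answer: 2561/4 ≈ 640.25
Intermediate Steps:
S(p) = p⁻²
l = 40 (l = -5*(-8) = 40)
l*16 + S(2) = 40*16 + 2⁻² = 640 + ¼ = 2561/4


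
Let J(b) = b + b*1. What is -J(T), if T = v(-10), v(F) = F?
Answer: 20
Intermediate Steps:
T = -10
J(b) = 2*b (J(b) = b + b = 2*b)
-J(T) = -2*(-10) = -1*(-20) = 20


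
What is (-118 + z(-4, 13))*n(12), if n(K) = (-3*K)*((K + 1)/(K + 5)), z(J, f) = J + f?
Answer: 51012/17 ≈ 3000.7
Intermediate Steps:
n(K) = -3*K*(1 + K)/(5 + K) (n(K) = (-3*K)*((1 + K)/(5 + K)) = -3*K*(1 + K)/(5 + K))
(-118 + z(-4, 13))*n(12) = (-118 + (-4 + 13))*(-3*12*(1 + 12)/(5 + 12)) = (-118 + 9)*(-3*12*13/17) = -(-327)*12*13/17 = -109*(-468/17) = 51012/17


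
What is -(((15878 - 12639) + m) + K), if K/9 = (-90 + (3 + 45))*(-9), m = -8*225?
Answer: -4841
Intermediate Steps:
m = -1800
K = 3402 (K = 9*((-90 + (3 + 45))*(-9)) = 9*((-90 + 48)*(-9)) = 9*(-42*(-9)) = 9*378 = 3402)
-(((15878 - 12639) + m) + K) = -(((15878 - 12639) - 1800) + 3402) = -((3239 - 1800) + 3402) = -(1439 + 3402) = -1*4841 = -4841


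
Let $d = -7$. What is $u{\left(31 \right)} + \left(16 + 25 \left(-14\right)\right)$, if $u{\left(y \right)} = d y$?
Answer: $-551$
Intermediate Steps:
$u{\left(y \right)} = - 7 y$
$u{\left(31 \right)} + \left(16 + 25 \left(-14\right)\right) = \left(-7\right) 31 + \left(16 + 25 \left(-14\right)\right) = -217 + \left(16 - 350\right) = -217 - 334 = -551$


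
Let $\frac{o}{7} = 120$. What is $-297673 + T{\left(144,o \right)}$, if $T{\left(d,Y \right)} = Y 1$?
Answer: $-296833$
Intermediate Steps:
$o = 840$ ($o = 7 \cdot 120 = 840$)
$T{\left(d,Y \right)} = Y$
$-297673 + T{\left(144,o \right)} = -297673 + 840 = -296833$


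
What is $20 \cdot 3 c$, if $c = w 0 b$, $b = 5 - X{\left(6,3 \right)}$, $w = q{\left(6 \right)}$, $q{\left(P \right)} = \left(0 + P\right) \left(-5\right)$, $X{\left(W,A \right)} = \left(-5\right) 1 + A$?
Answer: $0$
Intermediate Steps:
$X{\left(W,A \right)} = -5 + A$
$q{\left(P \right)} = - 5 P$ ($q{\left(P \right)} = P \left(-5\right) = - 5 P$)
$w = -30$ ($w = \left(-5\right) 6 = -30$)
$b = 7$ ($b = 5 - \left(-5 + 3\right) = 5 - -2 = 5 + 2 = 7$)
$c = 0$ ($c = \left(-30\right) 0 \cdot 7 = 0 \cdot 7 = 0$)
$20 \cdot 3 c = 20 \cdot 3 \cdot 0 = 60 \cdot 0 = 0$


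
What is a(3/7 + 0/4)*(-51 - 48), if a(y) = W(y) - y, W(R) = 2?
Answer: -1089/7 ≈ -155.57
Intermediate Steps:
a(y) = 2 - y
a(3/7 + 0/4)*(-51 - 48) = (2 - (3/7 + 0/4))*(-51 - 48) = (2 - (3*(1/7) + 0*(1/4)))*(-99) = (2 - (3/7 + 0))*(-99) = (2 - 1*3/7)*(-99) = (2 - 3/7)*(-99) = (11/7)*(-99) = -1089/7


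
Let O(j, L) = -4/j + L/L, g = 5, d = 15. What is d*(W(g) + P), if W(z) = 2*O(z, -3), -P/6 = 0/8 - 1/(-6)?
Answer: -9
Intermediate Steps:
P = -1 (P = -6*(0/8 - 1/(-6)) = -6*(0*(⅛) - 1*(-⅙)) = -6*(0 + ⅙) = -6*⅙ = -1)
O(j, L) = 1 - 4/j (O(j, L) = -4/j + 1 = 1 - 4/j)
W(z) = 2*(-4 + z)/z (W(z) = 2*((-4 + z)/z) = 2*(-4 + z)/z)
d*(W(g) + P) = 15*((2 - 8/5) - 1) = 15*(⅖ - 1) = 15*(-⅗) = -9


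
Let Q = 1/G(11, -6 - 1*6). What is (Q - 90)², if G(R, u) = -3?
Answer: 73441/9 ≈ 8160.1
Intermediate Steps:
Q = -⅓ (Q = 1/(-3) = -⅓ ≈ -0.33333)
(Q - 90)² = (-⅓ - 90)² = (-271/3)² = 73441/9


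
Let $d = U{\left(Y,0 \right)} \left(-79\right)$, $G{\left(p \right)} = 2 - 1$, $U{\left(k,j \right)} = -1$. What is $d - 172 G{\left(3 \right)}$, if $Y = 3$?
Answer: $-93$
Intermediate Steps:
$G{\left(p \right)} = 1$ ($G{\left(p \right)} = 2 - 1 = 1$)
$d = 79$ ($d = \left(-1\right) \left(-79\right) = 79$)
$d - 172 G{\left(3 \right)} = 79 - 172 \cdot 1 = 79 - 172 = -93$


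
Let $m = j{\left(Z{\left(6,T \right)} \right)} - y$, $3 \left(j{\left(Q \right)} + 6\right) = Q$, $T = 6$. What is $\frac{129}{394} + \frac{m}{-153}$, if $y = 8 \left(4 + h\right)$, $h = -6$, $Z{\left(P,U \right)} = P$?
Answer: $\frac{5003}{20094} \approx 0.24898$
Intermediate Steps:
$j{\left(Q \right)} = -6 + \frac{Q}{3}$
$y = -16$ ($y = 8 \left(4 - 6\right) = 8 \left(-2\right) = -16$)
$m = 12$ ($m = \left(-6 + \frac{1}{3} \cdot 6\right) - -16 = \left(-6 + 2\right) + 16 = -4 + 16 = 12$)
$\frac{129}{394} + \frac{m}{-153} = \frac{129}{394} + \frac{12}{-153} = 129 \cdot \frac{1}{394} + 12 \left(- \frac{1}{153}\right) = \frac{129}{394} - \frac{4}{51} = \frac{5003}{20094}$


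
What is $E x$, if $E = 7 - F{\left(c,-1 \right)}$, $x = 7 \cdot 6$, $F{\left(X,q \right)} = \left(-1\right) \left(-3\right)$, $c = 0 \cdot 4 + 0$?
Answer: $168$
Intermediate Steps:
$c = 0$ ($c = 0 + 0 = 0$)
$F{\left(X,q \right)} = 3$
$x = 42$
$E = 4$ ($E = 7 - 3 = 4$)
$E x = 4 \cdot 42 = 168$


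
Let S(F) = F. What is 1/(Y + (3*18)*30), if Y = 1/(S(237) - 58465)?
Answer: 58228/94329359 ≈ 0.00061728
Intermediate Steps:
Y = -1/58228 (Y = 1/(237 - 58465) = 1/(-58228) = -1/58228 ≈ -1.7174e-5)
1/(Y + (3*18)*30) = 1/(-1/58228 + (3*18)*30) = 1/(-1/58228 + 54*30) = 1/(-1/58228 + 1620) = 1/(94329359/58228) = 58228/94329359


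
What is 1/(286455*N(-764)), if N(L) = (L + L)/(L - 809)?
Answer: 121/33669480 ≈ 3.5938e-6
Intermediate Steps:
N(L) = 2*L/(-809 + L) (N(L) = (2*L)/(-809 + L) = 2*L/(-809 + L))
1/(286455*N(-764)) = 1/(286455*((2*(-764)/(-809 - 764)))) = 1/(286455*((2*(-764)/(-1573)))) = 1/(286455*((2*(-764)*(-1/1573)))) = 1/(286455*(1528/1573)) = (1/286455)*(1573/1528) = 121/33669480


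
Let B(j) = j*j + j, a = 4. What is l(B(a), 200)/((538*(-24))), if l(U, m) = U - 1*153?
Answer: 133/12912 ≈ 0.010301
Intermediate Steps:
B(j) = j + j**2 (B(j) = j**2 + j = j + j**2)
l(U, m) = -153 + U (l(U, m) = U - 153 = -153 + U)
l(B(a), 200)/((538*(-24))) = (-153 + 4*(1 + 4))/((538*(-24))) = (-153 + 4*5)/(-12912) = (-153 + 20)*(-1/12912) = -133*(-1/12912) = 133/12912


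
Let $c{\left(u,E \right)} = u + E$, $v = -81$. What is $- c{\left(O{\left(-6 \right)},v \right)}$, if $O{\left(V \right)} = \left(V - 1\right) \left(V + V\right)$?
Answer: $-3$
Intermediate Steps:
$O{\left(V \right)} = 2 V \left(-1 + V\right)$ ($O{\left(V \right)} = \left(-1 + V\right) 2 V = 2 V \left(-1 + V\right)$)
$c{\left(u,E \right)} = E + u$
$- c{\left(O{\left(-6 \right)},v \right)} = - (-81 + 2 \left(-6\right) \left(-1 - 6\right)) = - (-81 + 2 \left(-6\right) \left(-7\right)) = - (-81 + 84) = \left(-1\right) 3 = -3$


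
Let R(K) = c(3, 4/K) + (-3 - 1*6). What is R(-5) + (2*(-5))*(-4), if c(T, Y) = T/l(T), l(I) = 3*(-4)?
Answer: 123/4 ≈ 30.750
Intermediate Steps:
l(I) = -12
c(T, Y) = -T/12 (c(T, Y) = T/(-12) = T*(-1/12) = -T/12)
R(K) = -37/4 (R(K) = -1/12*3 + (-3 - 1*6) = -¼ + (-3 - 6) = -¼ - 9 = -37/4)
R(-5) + (2*(-5))*(-4) = -37/4 + (2*(-5))*(-4) = -37/4 - 10*(-4) = -37/4 + 40 = 123/4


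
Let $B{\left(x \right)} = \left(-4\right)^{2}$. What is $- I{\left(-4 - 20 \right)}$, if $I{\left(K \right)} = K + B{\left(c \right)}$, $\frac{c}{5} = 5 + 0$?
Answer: $8$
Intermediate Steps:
$c = 25$ ($c = 5 \left(5 + 0\right) = 5 \cdot 5 = 25$)
$B{\left(x \right)} = 16$
$I{\left(K \right)} = 16 + K$ ($I{\left(K \right)} = K + 16 = 16 + K$)
$- I{\left(-4 - 20 \right)} = - (16 - 24) = \left(-1\right) \left(-8\right) = 8$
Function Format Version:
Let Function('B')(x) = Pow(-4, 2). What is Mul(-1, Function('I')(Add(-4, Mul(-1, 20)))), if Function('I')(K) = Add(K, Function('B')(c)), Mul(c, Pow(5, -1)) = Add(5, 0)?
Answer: 8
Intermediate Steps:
c = 25 (c = Mul(5, Add(5, 0)) = Mul(5, 5) = 25)
Function('B')(x) = 16
Function('I')(K) = Add(16, K) (Function('I')(K) = Add(K, 16) = Add(16, K))
Mul(-1, Function('I')(Add(-4, Mul(-1, 20)))) = Mul(-1, Add(16, Add(-4, Mul(-1, 20)))) = Mul(-1, Add(16, Add(-4, -20))) = Mul(-1, Add(16, -24)) = Mul(-1, -8) = 8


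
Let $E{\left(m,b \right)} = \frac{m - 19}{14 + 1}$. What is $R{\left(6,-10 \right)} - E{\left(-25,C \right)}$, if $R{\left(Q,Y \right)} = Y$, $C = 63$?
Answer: $- \frac{106}{15} \approx -7.0667$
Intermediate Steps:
$E{\left(m,b \right)} = - \frac{19}{15} + \frac{m}{15}$ ($E{\left(m,b \right)} = \frac{-19 + m}{15} = \left(-19 + m\right) \frac{1}{15} = - \frac{19}{15} + \frac{m}{15}$)
$R{\left(6,-10 \right)} - E{\left(-25,C \right)} = -10 - \left(- \frac{19}{15} + \frac{1}{15} \left(-25\right)\right) = -10 - \left(- \frac{19}{15} - \frac{5}{3}\right) = -10 - - \frac{44}{15} = -10 + \frac{44}{15} = - \frac{106}{15}$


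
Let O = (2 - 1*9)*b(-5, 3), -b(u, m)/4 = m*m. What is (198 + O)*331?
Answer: 148950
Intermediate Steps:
b(u, m) = -4*m² (b(u, m) = -4*m*m = -4*m²)
O = 252 (O = (2 - 1*9)*(-4*3²) = (2 - 9)*(-4*9) = -7*(-36) = 252)
(198 + O)*331 = (198 + 252)*331 = 450*331 = 148950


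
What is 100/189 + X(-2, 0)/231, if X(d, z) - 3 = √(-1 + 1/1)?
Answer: 161/297 ≈ 0.54209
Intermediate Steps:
X(d, z) = 3 (X(d, z) = 3 + √(-1 + 1/1) = 3 + √(-1 + 1*1) = 3 + √(-1 + 1) = 3 + √0 = 3 + 0 = 3)
100/189 + X(-2, 0)/231 = 100/189 + 3/231 = 100*(1/189) + 3*(1/231) = 100/189 + 1/77 = 161/297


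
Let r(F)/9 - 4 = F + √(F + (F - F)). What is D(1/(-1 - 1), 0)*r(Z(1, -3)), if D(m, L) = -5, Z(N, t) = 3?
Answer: -315 - 45*√3 ≈ -392.94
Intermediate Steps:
r(F) = 36 + 9*F + 9*√F (r(F) = 36 + 9*(F + √(F + (F - F))) = 36 + 9*(F + √(F + 0)) = 36 + 9*(F + √F) = 36 + (9*F + 9*√F) = 36 + 9*F + 9*√F)
D(1/(-1 - 1), 0)*r(Z(1, -3)) = -5*(36 + 9*3 + 9*√3) = -5*(36 + 27 + 9*√3) = -5*(63 + 9*√3) = -315 - 45*√3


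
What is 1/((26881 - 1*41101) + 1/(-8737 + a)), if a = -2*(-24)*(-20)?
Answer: -9697/137891341 ≈ -7.0323e-5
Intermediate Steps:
a = -960 (a = 48*(-20) = -960)
1/((26881 - 1*41101) + 1/(-8737 + a)) = 1/((26881 - 1*41101) + 1/(-8737 - 960)) = 1/((26881 - 41101) + 1/(-9697)) = 1/(-14220 - 1/9697) = 1/(-137891341/9697) = -9697/137891341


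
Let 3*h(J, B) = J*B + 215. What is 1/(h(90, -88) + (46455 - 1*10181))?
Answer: 3/101117 ≈ 2.9669e-5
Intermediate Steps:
h(J, B) = 215/3 + B*J/3 (h(J, B) = (J*B + 215)/3 = (B*J + 215)/3 = (215 + B*J)/3 = 215/3 + B*J/3)
1/(h(90, -88) + (46455 - 1*10181)) = 1/((215/3 + (⅓)*(-88)*90) + (46455 - 1*10181)) = 1/((215/3 - 2640) + (46455 - 10181)) = 1/(-7705/3 + 36274) = 1/(101117/3) = 3/101117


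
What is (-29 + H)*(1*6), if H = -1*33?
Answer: -372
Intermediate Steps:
H = -33
(-29 + H)*(1*6) = (-29 - 33)*(1*6) = -62*6 = -372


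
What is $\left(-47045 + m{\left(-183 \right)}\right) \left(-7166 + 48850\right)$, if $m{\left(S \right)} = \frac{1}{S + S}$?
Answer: $- \frac{358867372582}{183} \approx -1.961 \cdot 10^{9}$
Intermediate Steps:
$m{\left(S \right)} = \frac{1}{2 S}$
$\left(-47045 + m{\left(-183 \right)}\right) \left(-7166 + 48850\right) = \left(-47045 + \frac{1}{2 \left(-183\right)}\right) \left(-7166 + 48850\right) = \left(-47045 + \frac{1}{2} \left(- \frac{1}{183}\right)\right) 41684 = \left(-47045 - \frac{1}{366}\right) 41684 = \left(- \frac{17218471}{366}\right) 41684 = - \frac{358867372582}{183}$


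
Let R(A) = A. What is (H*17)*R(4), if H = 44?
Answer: 2992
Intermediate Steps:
(H*17)*R(4) = (44*17)*4 = 748*4 = 2992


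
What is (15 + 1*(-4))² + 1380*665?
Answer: 917821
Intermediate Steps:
(15 + 1*(-4))² + 1380*665 = (15 - 4)² + 917700 = 11² + 917700 = 121 + 917700 = 917821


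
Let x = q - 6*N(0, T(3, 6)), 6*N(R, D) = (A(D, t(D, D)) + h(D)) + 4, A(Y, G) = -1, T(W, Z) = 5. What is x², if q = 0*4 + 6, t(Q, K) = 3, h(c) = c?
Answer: 4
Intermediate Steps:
N(R, D) = ½ + D/6 (N(R, D) = ((-1 + D) + 4)/6 = (3 + D)/6 = ½ + D/6)
q = 6 (q = 0 + 6 = 6)
x = -2 (x = 6 - 6*(½ + (⅙)*5) = 6 - 6*(½ + ⅚) = 6 - 6*4/3 = 6 - 8 = -2)
x² = (-2)² = 4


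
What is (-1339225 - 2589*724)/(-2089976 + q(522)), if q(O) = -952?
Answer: 3213661/2090928 ≈ 1.5370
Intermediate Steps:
(-1339225 - 2589*724)/(-2089976 + q(522)) = (-1339225 - 2589*724)/(-2089976 - 952) = (-1339225 - 1874436)/(-2090928) = -3213661*(-1/2090928) = 3213661/2090928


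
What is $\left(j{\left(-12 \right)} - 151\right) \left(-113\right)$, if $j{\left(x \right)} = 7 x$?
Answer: $26555$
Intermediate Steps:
$\left(j{\left(-12 \right)} - 151\right) \left(-113\right) = \left(7 \left(-12\right) - 151\right) \left(-113\right) = \left(-84 - 151\right) \left(-113\right) = \left(-235\right) \left(-113\right) = 26555$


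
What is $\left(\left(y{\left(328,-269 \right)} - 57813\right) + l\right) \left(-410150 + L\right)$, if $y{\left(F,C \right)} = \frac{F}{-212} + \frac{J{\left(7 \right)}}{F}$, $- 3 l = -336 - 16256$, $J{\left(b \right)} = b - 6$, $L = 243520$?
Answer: $\frac{227175741755755}{26076} \approx 8.7121 \cdot 10^{9}$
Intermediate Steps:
$J{\left(b \right)} = -6 + b$ ($J{\left(b \right)} = b - 6 = -6 + b$)
$l = \frac{16592}{3}$ ($l = - \frac{-336 - 16256}{3} = \left(- \frac{1}{3}\right) \left(-16592\right) = \frac{16592}{3} \approx 5530.7$)
$y{\left(F,C \right)} = \frac{1}{F} - \frac{F}{212}$ ($y{\left(F,C \right)} = \frac{F}{-212} + \frac{-6 + 7}{F} = F \left(- \frac{1}{212}\right) + 1 \frac{1}{F} = - \frac{F}{212} + \frac{1}{F} = \frac{1}{F} - \frac{F}{212}$)
$\left(\left(y{\left(328,-269 \right)} - 57813\right) + l\right) \left(-410150 + L\right) = \left(\left(\left(\frac{1}{328} - \frac{82}{53}\right) - 57813\right) + \frac{16592}{3}\right) \left(-410150 + 243520\right) = \left(\left(\left(\frac{1}{328} - \frac{82}{53}\right) - 57813\right) + \frac{16592}{3}\right) \left(-166630\right) = \left(\left(- \frac{26843}{17384} - 57813\right) + \frac{16592}{3}\right) \left(-166630\right) = \left(- \frac{1005048035}{17384} + \frac{16592}{3}\right) \left(-166630\right) = \left(- \frac{2726708777}{52152}\right) \left(-166630\right) = \frac{227175741755755}{26076}$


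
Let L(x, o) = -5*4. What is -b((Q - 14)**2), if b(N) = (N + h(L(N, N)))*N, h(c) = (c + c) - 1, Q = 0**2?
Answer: -30380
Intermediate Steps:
Q = 0
L(x, o) = -20
h(c) = -1 + 2*c (h(c) = 2*c - 1 = -1 + 2*c)
b(N) = N*(-41 + N) (b(N) = (N + (-1 + 2*(-20)))*N = (N + (-1 - 40))*N = (N - 41)*N = (-41 + N)*N = N*(-41 + N))
-b((Q - 14)**2) = -(0 - 14)**2*(-41 + (0 - 14)**2) = -(-14)**2*(-41 + (-14)**2) = -196*(-41 + 196) = -196*155 = -1*30380 = -30380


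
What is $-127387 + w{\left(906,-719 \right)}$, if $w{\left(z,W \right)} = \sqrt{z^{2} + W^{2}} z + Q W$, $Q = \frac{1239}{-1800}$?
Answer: $- \frac{76135253}{600} + 906 \sqrt{1337797} \approx 9.2102 \cdot 10^{5}$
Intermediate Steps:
$Q = - \frac{413}{600}$ ($Q = 1239 \left(- \frac{1}{1800}\right) = - \frac{413}{600} \approx -0.68833$)
$w{\left(z,W \right)} = - \frac{413 W}{600} + z \sqrt{W^{2} + z^{2}}$ ($w{\left(z,W \right)} = \sqrt{z^{2} + W^{2}} z - \frac{413 W}{600} = \sqrt{W^{2} + z^{2}} z - \frac{413 W}{600} = z \sqrt{W^{2} + z^{2}} - \frac{413 W}{600} = - \frac{413 W}{600} + z \sqrt{W^{2} + z^{2}}$)
$-127387 + w{\left(906,-719 \right)} = -127387 - \left(- \frac{296947}{600} - 906 \sqrt{\left(-719\right)^{2} + 906^{2}}\right) = -127387 + \left(\frac{296947}{600} + 906 \sqrt{516961 + 820836}\right) = -127387 + \left(\frac{296947}{600} + 906 \sqrt{1337797}\right) = - \frac{76135253}{600} + 906 \sqrt{1337797}$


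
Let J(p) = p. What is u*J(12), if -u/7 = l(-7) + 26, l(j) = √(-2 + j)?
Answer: -2184 - 252*I ≈ -2184.0 - 252.0*I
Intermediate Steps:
u = -182 - 21*I (u = -7*(√(-2 - 7) + 26) = -7*(√(-9) + 26) = -7*(3*I + 26) = -7*(26 + 3*I) = -182 - 21*I ≈ -182.0 - 21.0*I)
u*J(12) = (-182 - 21*I)*12 = -2184 - 252*I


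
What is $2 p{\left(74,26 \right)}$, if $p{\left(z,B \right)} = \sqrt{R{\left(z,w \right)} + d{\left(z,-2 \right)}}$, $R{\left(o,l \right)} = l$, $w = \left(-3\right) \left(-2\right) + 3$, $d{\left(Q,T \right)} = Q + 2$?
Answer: $2 \sqrt{85} \approx 18.439$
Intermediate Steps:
$d{\left(Q,T \right)} = 2 + Q$
$w = 9$ ($w = 6 + 3 = 9$)
$p{\left(z,B \right)} = \sqrt{11 + z}$ ($p{\left(z,B \right)} = \sqrt{9 + \left(2 + z\right)} = \sqrt{11 + z}$)
$2 p{\left(74,26 \right)} = 2 \sqrt{11 + 74} = 2 \sqrt{85}$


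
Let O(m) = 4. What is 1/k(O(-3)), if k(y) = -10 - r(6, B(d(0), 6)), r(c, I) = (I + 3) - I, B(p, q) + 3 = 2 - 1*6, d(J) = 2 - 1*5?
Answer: -1/13 ≈ -0.076923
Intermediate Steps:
d(J) = -3 (d(J) = 2 - 5 = -3)
B(p, q) = -7 (B(p, q) = -3 + (2 - 1*6) = -3 + (2 - 6) = -3 - 4 = -7)
r(c, I) = 3 (r(c, I) = (3 + I) - I = 3)
k(y) = -13 (k(y) = -10 - 1*3 = -10 - 3 = -13)
1/k(O(-3)) = 1/(-13) = -1/13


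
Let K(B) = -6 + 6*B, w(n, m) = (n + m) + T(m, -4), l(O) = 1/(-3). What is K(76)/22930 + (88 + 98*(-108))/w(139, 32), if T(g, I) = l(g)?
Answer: -281949/4586 ≈ -61.480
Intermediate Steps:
l(O) = -⅓
T(g, I) = -⅓
w(n, m) = -⅓ + m + n (w(n, m) = (n + m) - ⅓ = (m + n) - ⅓ = -⅓ + m + n)
K(76)/22930 + (88 + 98*(-108))/w(139, 32) = (-6 + 6*76)/22930 + (88 + 98*(-108))/(-⅓ + 32 + 139) = (-6 + 456)*(1/22930) + (88 - 10584)/(512/3) = 450*(1/22930) - 10496*3/512 = 45/2293 - 123/2 = -281949/4586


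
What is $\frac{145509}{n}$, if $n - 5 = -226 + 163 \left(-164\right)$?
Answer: $- \frac{145509}{26953} \approx -5.3986$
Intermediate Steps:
$n = -26953$ ($n = 5 + \left(-226 + 163 \left(-164\right)\right) = 5 - 26958 = -26953$)
$\frac{145509}{n} = \frac{145509}{-26953} = 145509 \left(- \frac{1}{26953}\right) = - \frac{145509}{26953}$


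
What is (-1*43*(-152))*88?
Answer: 575168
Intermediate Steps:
(-1*43*(-152))*88 = -43*(-152)*88 = 6536*88 = 575168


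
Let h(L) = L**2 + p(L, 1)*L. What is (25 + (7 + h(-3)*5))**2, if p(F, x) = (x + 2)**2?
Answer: 3364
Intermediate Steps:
p(F, x) = (2 + x)**2
h(L) = L**2 + 9*L (h(L) = L**2 + (2 + 1)**2*L = L**2 + 3**2*L = L**2 + 9*L)
(25 + (7 + h(-3)*5))**2 = (25 + (7 - 3*(9 - 3)*5))**2 = (25 + (7 - 3*6*5))**2 = (25 + (7 - 18*5))**2 = (25 + (7 - 90))**2 = (25 - 83)**2 = (-58)**2 = 3364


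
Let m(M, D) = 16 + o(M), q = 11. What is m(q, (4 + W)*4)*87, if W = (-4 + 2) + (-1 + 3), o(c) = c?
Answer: 2349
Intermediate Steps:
W = 0 (W = -2 + 2 = 0)
m(M, D) = 16 + M
m(q, (4 + W)*4)*87 = (16 + 11)*87 = 27*87 = 2349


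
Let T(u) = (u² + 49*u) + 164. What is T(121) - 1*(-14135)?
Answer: 34869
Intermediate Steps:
T(u) = 164 + u² + 49*u
T(121) - 1*(-14135) = (164 + 121² + 49*121) - 1*(-14135) = (164 + 14641 + 5929) + 14135 = 20734 + 14135 = 34869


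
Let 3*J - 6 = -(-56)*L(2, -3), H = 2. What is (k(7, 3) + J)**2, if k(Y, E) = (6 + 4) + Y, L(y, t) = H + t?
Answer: 1/9 ≈ 0.11111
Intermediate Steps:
L(y, t) = 2 + t
k(Y, E) = 10 + Y
J = -50/3 (J = 2 + (-(-56)*(2 - 3))/3 = 2 + (-(-56)*(-1))/3 = 2 + (-14*4)/3 = 2 + (1/3)*(-56) = 2 - 56/3 = -50/3 ≈ -16.667)
(k(7, 3) + J)**2 = ((10 + 7) - 50/3)**2 = (17 - 50/3)**2 = (1/3)**2 = 1/9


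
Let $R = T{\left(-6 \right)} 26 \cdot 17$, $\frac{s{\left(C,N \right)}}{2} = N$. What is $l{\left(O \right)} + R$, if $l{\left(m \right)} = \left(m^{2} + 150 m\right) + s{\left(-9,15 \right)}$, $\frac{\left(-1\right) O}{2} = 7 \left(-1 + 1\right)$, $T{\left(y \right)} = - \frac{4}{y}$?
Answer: $\frac{974}{3} \approx 324.67$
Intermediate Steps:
$s{\left(C,N \right)} = 2 N$
$R = \frac{884}{3}$ ($R = - \frac{4}{-6} \cdot 26 \cdot 17 = \left(-4\right) \left(- \frac{1}{6}\right) 26 \cdot 17 = \frac{2}{3} \cdot 26 \cdot 17 = \frac{52}{3} \cdot 17 = \frac{884}{3} \approx 294.67$)
$O = 0$ ($O = - 2 \cdot 7 \left(-1 + 1\right) = - 2 \cdot 7 \cdot 0 = \left(-2\right) 0 = 0$)
$l{\left(m \right)} = 30 + m^{2} + 150 m$ ($l{\left(m \right)} = \left(m^{2} + 150 m\right) + 2 \cdot 15 = \left(m^{2} + 150 m\right) + 30 = 30 + m^{2} + 150 m$)
$l{\left(O \right)} + R = \left(30 + 0^{2} + 150 \cdot 0\right) + \frac{884}{3} = \left(30 + 0 + 0\right) + \frac{884}{3} = 30 + \frac{884}{3} = \frac{974}{3}$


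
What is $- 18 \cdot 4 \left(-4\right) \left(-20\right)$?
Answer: $-5760$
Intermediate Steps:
$- 18 \cdot 4 \left(-4\right) \left(-20\right) = \left(-18\right) \left(-16\right) \left(-20\right) = 288 \left(-20\right) = -5760$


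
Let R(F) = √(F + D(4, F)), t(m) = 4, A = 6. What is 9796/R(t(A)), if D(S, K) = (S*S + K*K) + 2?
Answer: 4898*√38/19 ≈ 1589.1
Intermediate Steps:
D(S, K) = 2 + K² + S² (D(S, K) = (S² + K²) + 2 = (K² + S²) + 2 = 2 + K² + S²)
R(F) = √(18 + F + F²) (R(F) = √(F + (2 + F² + 4²)) = √(F + (2 + F² + 16)) = √(F + (18 + F²)) = √(18 + F + F²))
9796/R(t(A)) = 9796/(√(18 + 4 + 4²)) = 9796/(√(18 + 4 + 16)) = 9796/(√38) = 9796*(√38/38) = 4898*√38/19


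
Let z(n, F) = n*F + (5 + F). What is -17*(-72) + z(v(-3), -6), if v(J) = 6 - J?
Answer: 1169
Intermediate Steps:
z(n, F) = 5 + F + F*n (z(n, F) = F*n + (5 + F) = 5 + F + F*n)
-17*(-72) + z(v(-3), -6) = -17*(-72) + (5 - 6 - 6*(6 - 1*(-3))) = 1224 + (5 - 6 - 6*(6 + 3)) = 1224 + (5 - 6 - 6*9) = 1224 + (5 - 6 - 54) = 1224 - 55 = 1169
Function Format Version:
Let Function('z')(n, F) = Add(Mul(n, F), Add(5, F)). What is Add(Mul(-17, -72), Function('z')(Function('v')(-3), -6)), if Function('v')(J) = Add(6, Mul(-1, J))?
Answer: 1169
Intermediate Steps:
Function('z')(n, F) = Add(5, F, Mul(F, n)) (Function('z')(n, F) = Add(Mul(F, n), Add(5, F)) = Add(5, F, Mul(F, n)))
Add(Mul(-17, -72), Function('z')(Function('v')(-3), -6)) = Add(Mul(-17, -72), Add(5, -6, Mul(-6, Add(6, Mul(-1, -3))))) = Add(1224, Add(5, -6, Mul(-6, Add(6, 3)))) = Add(1224, Add(5, -6, Mul(-6, 9))) = Add(1224, Add(5, -6, -54)) = Add(1224, -55) = 1169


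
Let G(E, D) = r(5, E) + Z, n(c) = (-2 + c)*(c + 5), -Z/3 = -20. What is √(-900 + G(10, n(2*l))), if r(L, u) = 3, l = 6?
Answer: 3*I*√93 ≈ 28.931*I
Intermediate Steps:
Z = 60 (Z = -3*(-20) = 60)
n(c) = (-2 + c)*(5 + c)
G(E, D) = 63 (G(E, D) = 3 + 60 = 63)
√(-900 + G(10, n(2*l))) = √(-900 + 63) = √(-837) = 3*I*√93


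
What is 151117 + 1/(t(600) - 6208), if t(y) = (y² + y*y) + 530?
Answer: 107946197675/714322 ≈ 1.5112e+5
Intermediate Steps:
t(y) = 530 + 2*y² (t(y) = (y² + y²) + 530 = 2*y² + 530 = 530 + 2*y²)
151117 + 1/(t(600) - 6208) = 151117 + 1/((530 + 2*600²) - 6208) = 151117 + 1/((530 + 2*360000) - 6208) = 151117 + 1/((530 + 720000) - 6208) = 151117 + 1/(720530 - 6208) = 151117 + 1/714322 = 107946197675/714322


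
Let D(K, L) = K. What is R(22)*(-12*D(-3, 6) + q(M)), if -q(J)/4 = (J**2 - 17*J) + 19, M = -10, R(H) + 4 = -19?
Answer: 25760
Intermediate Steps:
R(H) = -23 (R(H) = -4 - 19 = -23)
q(J) = -76 - 4*J**2 + 68*J (q(J) = -4*((J**2 - 17*J) + 19) = -4*(19 + J**2 - 17*J) = -76 - 4*J**2 + 68*J)
R(22)*(-12*D(-3, 6) + q(M)) = -23*(-12*(-3) + (-76 - 4*(-10)**2 + 68*(-10))) = -23*(36 + (-76 - 4*100 - 680)) = -23*(36 + (-76 - 400 - 680)) = -23*(36 - 1156) = -23*(-1120) = 25760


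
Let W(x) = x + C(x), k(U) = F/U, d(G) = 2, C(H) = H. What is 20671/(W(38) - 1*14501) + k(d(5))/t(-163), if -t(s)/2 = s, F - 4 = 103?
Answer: -11934017/9405100 ≈ -1.2689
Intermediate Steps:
F = 107 (F = 4 + 103 = 107)
t(s) = -2*s
k(U) = 107/U
W(x) = 2*x (W(x) = x + x = 2*x)
20671/(W(38) - 1*14501) + k(d(5))/t(-163) = 20671/(2*38 - 1*14501) + (107/2)/((-2*(-163))) = 20671/(76 - 14501) + (107*(½))/326 = 20671/(-14425) + (107/2)*(1/326) = 20671*(-1/14425) + 107/652 = -20671/14425 + 107/652 = -11934017/9405100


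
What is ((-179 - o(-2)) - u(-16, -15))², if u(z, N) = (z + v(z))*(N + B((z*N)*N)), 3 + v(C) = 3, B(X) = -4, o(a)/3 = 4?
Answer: 245025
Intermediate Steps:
o(a) = 12 (o(a) = 3*4 = 12)
v(C) = 0 (v(C) = -3 + 3 = 0)
u(z, N) = z*(-4 + N) (u(z, N) = (z + 0)*(N - 4) = z*(-4 + N))
((-179 - o(-2)) - u(-16, -15))² = ((-179 - 1*12) - (-16)*(-4 - 15))² = ((-179 - 12) - (-16)*(-19))² = (-191 - 1*304)² = (-191 - 304)² = (-495)² = 245025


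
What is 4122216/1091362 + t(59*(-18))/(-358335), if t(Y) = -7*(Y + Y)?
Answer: 81161550008/21726289015 ≈ 3.7356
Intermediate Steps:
t(Y) = -14*Y
4122216/1091362 + t(59*(-18))/(-358335) = 4122216/1091362 - 826*(-18)/(-358335) = 4122216*(1/1091362) - 14*(-1062)*(-1/358335) = 2061108/545681 + 14868*(-1/358335) = 2061108/545681 - 1652/39815 = 81161550008/21726289015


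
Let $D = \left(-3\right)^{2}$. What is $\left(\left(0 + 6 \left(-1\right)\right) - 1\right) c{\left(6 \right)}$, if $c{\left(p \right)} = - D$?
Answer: $63$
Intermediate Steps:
$D = 9$
$c{\left(p \right)} = -9$ ($c{\left(p \right)} = \left(-1\right) 9 = -9$)
$\left(\left(0 + 6 \left(-1\right)\right) - 1\right) c{\left(6 \right)} = \left(\left(0 + 6 \left(-1\right)\right) - 1\right) \left(-9\right) = \left(\left(0 - 6\right) - 1\right) \left(-9\right) = \left(-6 - 1\right) \left(-9\right) = \left(-7\right) \left(-9\right) = 63$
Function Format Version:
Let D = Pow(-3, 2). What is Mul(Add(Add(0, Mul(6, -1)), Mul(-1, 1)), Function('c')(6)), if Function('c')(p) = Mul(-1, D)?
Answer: 63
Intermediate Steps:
D = 9
Function('c')(p) = -9 (Function('c')(p) = Mul(-1, 9) = -9)
Mul(Add(Add(0, Mul(6, -1)), Mul(-1, 1)), Function('c')(6)) = Mul(Add(Add(0, Mul(6, -1)), Mul(-1, 1)), -9) = Mul(Add(Add(0, -6), -1), -9) = Mul(Add(-6, -1), -9) = Mul(-7, -9) = 63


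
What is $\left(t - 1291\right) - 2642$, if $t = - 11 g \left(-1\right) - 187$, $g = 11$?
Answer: $-3999$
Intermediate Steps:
$t = -66$ ($t = \left(-11\right) 11 \left(-1\right) - 187 = \left(-121\right) \left(-1\right) - 187 = 121 - 187 = -66$)
$\left(t - 1291\right) - 2642 = \left(-66 - 1291\right) - 2642 = -1357 - 2642 = -3999$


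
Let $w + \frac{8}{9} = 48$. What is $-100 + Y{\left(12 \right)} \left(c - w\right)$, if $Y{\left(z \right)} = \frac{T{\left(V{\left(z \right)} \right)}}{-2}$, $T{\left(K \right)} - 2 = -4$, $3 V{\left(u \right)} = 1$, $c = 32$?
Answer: $- \frac{1036}{9} \approx -115.11$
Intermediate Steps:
$V{\left(u \right)} = \frac{1}{3}$ ($V{\left(u \right)} = \frac{1}{3} \cdot 1 = \frac{1}{3}$)
$w = \frac{424}{9}$ ($w = - \frac{8}{9} + 48 = \frac{424}{9} \approx 47.111$)
$T{\left(K \right)} = -2$ ($T{\left(K \right)} = 2 - 4 = -2$)
$Y{\left(z \right)} = 1$ ($Y{\left(z \right)} = - \frac{2}{-2} = \left(-2\right) \left(- \frac{1}{2}\right) = 1$)
$-100 + Y{\left(12 \right)} \left(c - w\right) = -100 + 1 \left(32 - \frac{424}{9}\right) = -100 + 1 \left(- \frac{136}{9}\right) = -100 - \frac{136}{9} = - \frac{1036}{9}$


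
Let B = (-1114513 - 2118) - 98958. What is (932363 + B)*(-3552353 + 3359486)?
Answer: 54624948942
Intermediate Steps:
B = -1215589 (B = -1116631 - 98958 = -1215589)
(932363 + B)*(-3552353 + 3359486) = (932363 - 1215589)*(-3552353 + 3359486) = -283226*(-192867) = 54624948942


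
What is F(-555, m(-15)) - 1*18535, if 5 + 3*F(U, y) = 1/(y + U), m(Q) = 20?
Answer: -9917117/535 ≈ -18537.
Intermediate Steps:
F(U, y) = -5/3 + 1/(3*(U + y)) (F(U, y) = -5/3 + 1/(3*(y + U)) = -5/3 + 1/(3*(U + y)))
F(-555, m(-15)) - 1*18535 = (1 - 5*(-555) - 5*20)/(3*(-555 + 20)) - 1*18535 = (⅓)*(1 + 2775 - 100)/(-535) - 18535 = (⅓)*(-1/535)*2676 - 18535 = -892/535 - 18535 = -9917117/535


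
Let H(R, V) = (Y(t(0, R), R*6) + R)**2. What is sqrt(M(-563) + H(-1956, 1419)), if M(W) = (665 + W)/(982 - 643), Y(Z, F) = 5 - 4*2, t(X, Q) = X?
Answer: 7*sqrt(1000068419)/113 ≈ 1959.0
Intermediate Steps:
Y(Z, F) = -3 (Y(Z, F) = 5 - 8 = -3)
M(W) = 665/339 + W/339 (M(W) = (665 + W)/339 = (665 + W)*(1/339) = 665/339 + W/339)
H(R, V) = (-3 + R)**2
sqrt(M(-563) + H(-1956, 1419)) = sqrt((665/339 + (1/339)*(-563)) + (-3 - 1956)**2) = sqrt((665/339 - 563/339) + (-1959)**2) = sqrt(34/113 + 3837681) = sqrt(433657987/113) = 7*sqrt(1000068419)/113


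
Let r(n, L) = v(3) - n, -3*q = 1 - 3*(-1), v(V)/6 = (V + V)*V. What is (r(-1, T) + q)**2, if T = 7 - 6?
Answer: 104329/9 ≈ 11592.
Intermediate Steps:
T = 1
v(V) = 12*V**2 (v(V) = 6*((V + V)*V) = 6*((2*V)*V) = 6*(2*V**2) = 12*V**2)
q = -4/3 (q = -(1 - 3*(-1))/3 = -(1 + 3)/3 = -1/3*4 = -4/3 ≈ -1.3333)
r(n, L) = 108 - n (r(n, L) = 12*3**2 - n = 12*9 - n = 108 - n)
(r(-1, T) + q)**2 = ((108 - 1*(-1)) - 4/3)**2 = ((108 + 1) - 4/3)**2 = (109 - 4/3)**2 = (323/3)**2 = 104329/9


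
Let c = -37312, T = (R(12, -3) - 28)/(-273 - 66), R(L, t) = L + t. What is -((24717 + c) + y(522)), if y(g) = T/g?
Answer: 2228785991/176958 ≈ 12595.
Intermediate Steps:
T = 19/339 (T = ((12 - 3) - 28)/(-273 - 66) = (9 - 28)/(-339) = -19*(-1/339) = 19/339 ≈ 0.056047)
y(g) = 19/(339*g)
-((24717 + c) + y(522)) = -((24717 - 37312) + (19/339)/522) = -(-12595 + (19/339)*(1/522)) = -(-12595 + 19/176958) = -1*(-2228785991/176958) = 2228785991/176958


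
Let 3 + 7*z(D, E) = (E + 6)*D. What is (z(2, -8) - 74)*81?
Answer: -6075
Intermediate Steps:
z(D, E) = -3/7 + D*(6 + E)/7 (z(D, E) = -3/7 + ((E + 6)*D)/7 = -3/7 + ((6 + E)*D)/7 = -3/7 + (D*(6 + E))/7 = -3/7 + D*(6 + E)/7)
(z(2, -8) - 74)*81 = ((-3/7 + (6/7)*2 + (1/7)*2*(-8)) - 74)*81 = ((-3/7 + 12/7 - 16/7) - 74)*81 = (-1 - 74)*81 = -75*81 = -6075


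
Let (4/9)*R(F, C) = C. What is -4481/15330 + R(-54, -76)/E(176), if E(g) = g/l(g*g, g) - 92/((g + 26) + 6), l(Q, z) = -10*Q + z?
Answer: 3803102197/9857190 ≈ 385.82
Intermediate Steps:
R(F, C) = 9*C/4
l(Q, z) = z - 10*Q
E(g) = -92/(32 + g) + g/(g - 10*g²) (E(g) = g/(g - 10*g*g) - 92/((g + 26) + 6) = g/(g - 10*g²) - 92/((26 + g) + 6) = g/(g - 10*g²) - 92/(32 + g) = -92/(32 + g) + g/(g - 10*g²))
-4481/15330 + R(-54, -76)/E(176) = -4481/15330 + ((9/4)*(-76))/((3*(20 - 307*176)/((-1 + 10*176)*(32 + 176)))) = -4481*1/15330 - 171*208*(-1 + 1760)/(3*(20 - 54032)) = -4481/15330 - 171/(3*(1/208)*(-54012)/1759) = -4481/15330 - 171/(3*(1/1759)*(1/208)*(-54012)) = -4481/15330 - 171/(-40509/91468) = -4481/15330 - 171*(-91468/40509) = -4481/15330 + 1737892/4501 = 3803102197/9857190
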